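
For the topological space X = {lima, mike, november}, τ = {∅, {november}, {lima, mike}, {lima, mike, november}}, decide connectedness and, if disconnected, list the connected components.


(X, τ) is disconnected; components = [{november}, {lima, mike}].

Find clopen sets (U ∈ τ with X ∖ U ∈ τ):
  U = ∅, X ∖ U = {lima, mike, november} — both open, so U is clopen.
  U = {november}, X ∖ U = {lima, mike} — both open, so U is clopen.
  U = {lima, mike}, X ∖ U = {november} — both open, so U is clopen.
  U = {lima, mike, november}, X ∖ U = ∅ — both open, so U is clopen.
Nontrivial clopen(s) exist: e.g. {lima, mike}. So (X, τ) is disconnected.
Compute connected components by grouping points that agree on all clopens:
  component: {november}
  component: {lima, mike}


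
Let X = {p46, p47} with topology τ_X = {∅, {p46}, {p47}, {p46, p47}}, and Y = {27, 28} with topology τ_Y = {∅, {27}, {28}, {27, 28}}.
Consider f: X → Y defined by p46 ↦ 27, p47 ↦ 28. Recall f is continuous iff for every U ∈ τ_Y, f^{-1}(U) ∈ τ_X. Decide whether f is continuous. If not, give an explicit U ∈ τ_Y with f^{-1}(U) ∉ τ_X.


f IS continuous.

Compute f^{-1}(U) for each U ∈ τ_Y:
  U = ∅: f^{-1}(U) = ∅ ∈ τ_X ✓.
  U = {27}: f^{-1}(U) = {p46} ∈ τ_X ✓.
  U = {28}: f^{-1}(U) = {p47} ∈ τ_X ✓.
  U = {27, 28}: f^{-1}(U) = {p46, p47} ∈ τ_X ✓.
Every preimage lies in τ_X, so f IS continuous.


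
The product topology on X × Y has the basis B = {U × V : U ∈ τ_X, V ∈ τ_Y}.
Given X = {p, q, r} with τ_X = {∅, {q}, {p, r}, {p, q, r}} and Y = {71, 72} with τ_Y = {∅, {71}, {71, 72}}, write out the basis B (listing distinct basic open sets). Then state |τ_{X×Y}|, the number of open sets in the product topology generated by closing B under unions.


Basis B = {∅ × ∅, {q} × {71}, {p, r} × {71}, {q} × {71, 72}, {p, q, r} × {71}, {p, r} × {71, 72}, {p, q, r} × {71, 72}}; |τ_{X×Y}| = 9.

Enumerate products U × V with U ∈ τ_X, V ∈ τ_Y (deduplicated):
  ∅ × ∅ = {} (∅)
  {q} × {71} = {(q,71)}
  {p, r} × {71} = {(p,71), (r,71)}
  {q} × {71, 72} = {(q,71), (q,72)}
  {p, q, r} × {71} = {(p,71), (q,71), (r,71)}
  {p, r} × {71, 72} = {(p,71), (p,72), (r,71), (r,72)}
  {p, q, r} × {71, 72} = {(p,71), (p,72), (q,71), (q,72), (r,71), (r,72)}
These 7 distinct sets form the basis B.
Close under arbitrary unions to get τ_{X×Y}; counting gives |τ_{X×Y}| = 9.


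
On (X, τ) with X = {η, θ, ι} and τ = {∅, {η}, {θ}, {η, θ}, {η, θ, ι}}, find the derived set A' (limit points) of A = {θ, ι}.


A' = {ι}

For each x ∈ X, list the open sets U ∈ τ with x ∈ U, then check whether U ∩ (A ∖ {x}) ≠ ∅ for every such U.
  x = η: open {η} ∋ x has {η} ∩ (A ∖ {η}) = ∅, so x is NOT a limit point.
  x = θ: open {θ} ∋ x has {θ} ∩ (A ∖ {θ}) = ∅, so x is NOT a limit point.
  x = ι: opens ∋ x are {η, θ, ι}; each meets A ∖ {ι}, so x IS a limit point.
Collecting: A' = {ι}.


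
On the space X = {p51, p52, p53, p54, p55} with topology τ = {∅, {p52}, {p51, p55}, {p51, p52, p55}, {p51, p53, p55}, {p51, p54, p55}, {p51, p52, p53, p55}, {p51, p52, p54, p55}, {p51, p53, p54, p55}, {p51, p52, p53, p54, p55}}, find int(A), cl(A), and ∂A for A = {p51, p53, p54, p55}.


int(A) = {p51, p53, p54, p55}, cl(A) = {p51, p53, p54, p55}, ∂A = ∅.

Closed sets in (X, τ) are complements of opens:
  closed(X, τ) = {∅, {p52}, {p53}, {p54}, {p52, p53}, {p52, p54}, {p53, p54}, {p52, p53, p54}, {p51, p53, p54, p55}, {p51, p52, p53, p54, p55}}.
int(A) = ⋃ {U ∈ τ : U ⊆ A}. Opens contained in A: ∅, {p51, p55}, {p51, p53, p55}, {p51, p54, p55}, {p51, p53, p54, p55}.
Taking the union of these: int(A) = {p51, p53, p54, p55}.
cl(A) = ⋂ {C closed : A ⊆ C}. Closed sets containing A: {p51, p53, p54, p55}, {p51, p52, p53, p54, p55}.
Intersecting these: cl(A) = {p51, p53, p54, p55}.
∂A = cl(A) ∖ int(A) = {p51, p53, p54, p55} ∖ {p51, p53, p54, p55} = ∅.


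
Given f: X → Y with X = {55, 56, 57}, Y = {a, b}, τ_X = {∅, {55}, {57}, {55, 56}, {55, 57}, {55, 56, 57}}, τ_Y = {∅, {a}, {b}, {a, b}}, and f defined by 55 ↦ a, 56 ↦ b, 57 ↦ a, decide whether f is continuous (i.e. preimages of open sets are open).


f is NOT continuous.

Compute f^{-1}(U) for each U ∈ τ_Y:
  U = ∅: f^{-1}(U) = ∅ ∈ τ_X ✓.
  U = {a}: f^{-1}(U) = {55, 57} ∈ τ_X ✓.
  U = {b}: f^{-1}(U) = {56} ∉ τ_X ✗.
  U = {a, b}: f^{-1}(U) = {55, 56, 57} ∈ τ_X ✓.
Found U = {b} with f^{-1}(U) = {56} not in τ_X. Therefore f is NOT continuous.


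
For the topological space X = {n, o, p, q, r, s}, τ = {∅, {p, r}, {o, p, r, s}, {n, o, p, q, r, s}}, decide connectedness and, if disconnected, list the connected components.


(X, τ) is connected.

Find clopen sets (U ∈ τ with X ∖ U ∈ τ):
  U = ∅, X ∖ U = {n, o, p, q, r, s} — both open, so U is clopen.
  U = {n, o, p, q, r, s}, X ∖ U = ∅ — both open, so U is clopen.
Only trivial clopens (∅ and X) exist, so (X, τ) is connected.
Compute connected components by grouping points that agree on all clopens:
  component: {n, o, p, q, r, s}


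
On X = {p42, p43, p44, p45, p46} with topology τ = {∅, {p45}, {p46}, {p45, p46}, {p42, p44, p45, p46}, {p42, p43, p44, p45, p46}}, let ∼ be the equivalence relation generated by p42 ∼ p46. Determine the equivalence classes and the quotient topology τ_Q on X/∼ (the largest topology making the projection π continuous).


X/∼ = {[p42=p46], [p43], [p44], [p45]}; |τ_Q| = 4.

Equivalence classes: [p42=p46], [p43], [p44], [p45].
Quotient map π: X → X/∼ sends p42 ↦ [p42=p46], p43 ↦ [p43], p44 ↦ [p44], p45 ↦ [p45], p46 ↦ [p42=p46].
For each subset V ⊆ X/∼, compute π^{-1}(V) ⊆ X and check whether π^{-1}(V) ∈ τ. V is open in τ_Q iff π^{-1}(V) ∈ τ.
  V = {}: π^{-1}(V) = ∅ ∈ τ ✓.
  V = {[p42=p46]}: π^{-1}(V) = {p42, p46} ∉ τ ✗.
  V = {[p43]}: π^{-1}(V) = {p43} ∉ τ ✗.
  V = {[p42=p46], [p43]}: π^{-1}(V) = {p42, p43, p46} ∉ τ ✗.
  V = {[p44]}: π^{-1}(V) = {p44} ∉ τ ✗.
  V = {[p42=p46], [p44]}: π^{-1}(V) = {p42, p44, p46} ∉ τ ✗.
  V = {[p43], [p44]}: π^{-1}(V) = {p43, p44} ∉ τ ✗.
  V = {[p42=p46], [p43], [p44]}: π^{-1}(V) = {p42, p43, p44, p46} ∉ τ ✗.
  V = {[p45]}: π^{-1}(V) = {p45} ∈ τ ✓.
  V = {[p42=p46], [p45]}: π^{-1}(V) = {p42, p45, p46} ∉ τ ✗.
  V = {[p43], [p45]}: π^{-1}(V) = {p43, p45} ∉ τ ✗.
  V = {[p42=p46], [p43], [p45]}: π^{-1}(V) = {p42, p43, p45, p46} ∉ τ ✗.
  V = {[p44], [p45]}: π^{-1}(V) = {p44, p45} ∉ τ ✗.
  V = {[p42=p46], [p44], [p45]}: π^{-1}(V) = {p42, p44, p45, p46} ∈ τ ✓.
  V = {[p43], [p44], [p45]}: π^{-1}(V) = {p43, p44, p45} ∉ τ ✗.
  V = {[p42=p46], [p43], [p44], [p45]}: π^{-1}(V) = {p42, p43, p44, p45, p46} ∈ τ ✓.
Open sets in the quotient: τ_Q = {{}, {[p45]}, {[p42=p46], [p44], [p45]}, {[p42=p46], [p43], [p44], [p45]}} (4 elements).


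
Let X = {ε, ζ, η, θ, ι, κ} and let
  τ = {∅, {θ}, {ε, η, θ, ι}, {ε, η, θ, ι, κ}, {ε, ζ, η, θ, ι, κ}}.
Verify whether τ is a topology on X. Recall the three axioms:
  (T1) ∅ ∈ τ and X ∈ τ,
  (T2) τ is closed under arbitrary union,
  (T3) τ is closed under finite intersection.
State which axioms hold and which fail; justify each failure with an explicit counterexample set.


τ IS a topology on X.

Axiom (T1): ∅ ∈ τ? Yes; X ∈ τ? Yes.
Axiom (T2/T3): check pairwise unions and intersections of members of τ.
All pairwise intersections and unions checked — each lies in τ. Therefore τ satisfies (T1), (T2), (T3): it IS a topology on X.


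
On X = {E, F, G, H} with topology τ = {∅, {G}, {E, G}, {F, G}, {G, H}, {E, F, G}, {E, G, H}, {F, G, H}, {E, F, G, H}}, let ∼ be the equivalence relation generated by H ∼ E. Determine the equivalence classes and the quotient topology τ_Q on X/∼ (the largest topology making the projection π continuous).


X/∼ = {[E=H], [F], [G]}; |τ_Q| = 5.

Equivalence classes: [E=H], [F], [G].
Quotient map π: X → X/∼ sends E ↦ [E=H], F ↦ [F], G ↦ [G], H ↦ [E=H].
For each subset V ⊆ X/∼, compute π^{-1}(V) ⊆ X and check whether π^{-1}(V) ∈ τ. V is open in τ_Q iff π^{-1}(V) ∈ τ.
  V = {}: π^{-1}(V) = ∅ ∈ τ ✓.
  V = {[E=H]}: π^{-1}(V) = {E, H} ∉ τ ✗.
  V = {[F]}: π^{-1}(V) = {F} ∉ τ ✗.
  V = {[E=H], [F]}: π^{-1}(V) = {E, F, H} ∉ τ ✗.
  V = {[G]}: π^{-1}(V) = {G} ∈ τ ✓.
  V = {[E=H], [G]}: π^{-1}(V) = {E, G, H} ∈ τ ✓.
  V = {[F], [G]}: π^{-1}(V) = {F, G} ∈ τ ✓.
  V = {[E=H], [F], [G]}: π^{-1}(V) = {E, F, G, H} ∈ τ ✓.
Open sets in the quotient: τ_Q = {{}, {[G]}, {[E=H], [G]}, {[F], [G]}, {[E=H], [F], [G]}} (5 elements).


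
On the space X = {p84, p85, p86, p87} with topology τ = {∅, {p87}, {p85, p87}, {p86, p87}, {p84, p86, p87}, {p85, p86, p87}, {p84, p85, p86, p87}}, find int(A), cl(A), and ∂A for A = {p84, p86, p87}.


int(A) = {p84, p86, p87}, cl(A) = {p84, p85, p86, p87}, ∂A = {p85}.

Closed sets in (X, τ) are complements of opens:
  closed(X, τ) = {∅, {p84}, {p85}, {p84, p85}, {p84, p86}, {p84, p85, p86}, {p84, p85, p86, p87}}.
int(A) = ⋃ {U ∈ τ : U ⊆ A}. Opens contained in A: ∅, {p87}, {p86, p87}, {p84, p86, p87}.
Taking the union of these: int(A) = {p84, p86, p87}.
cl(A) = ⋂ {C closed : A ⊆ C}. Closed sets containing A: {p84, p85, p86, p87}.
Intersecting these: cl(A) = {p84, p85, p86, p87}.
∂A = cl(A) ∖ int(A) = {p84, p85, p86, p87} ∖ {p84, p86, p87} = {p85}.


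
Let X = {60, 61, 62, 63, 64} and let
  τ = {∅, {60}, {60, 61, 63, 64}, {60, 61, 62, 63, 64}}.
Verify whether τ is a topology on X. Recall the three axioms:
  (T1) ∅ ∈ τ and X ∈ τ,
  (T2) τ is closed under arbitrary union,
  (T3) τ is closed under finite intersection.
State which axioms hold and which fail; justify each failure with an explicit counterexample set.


τ IS a topology on X.

Axiom (T1): ∅ ∈ τ? Yes; X ∈ τ? Yes.
Axiom (T2/T3): check pairwise unions and intersections of members of τ.
All pairwise intersections and unions checked — each lies in τ. Therefore τ satisfies (T1), (T2), (T3): it IS a topology on X.


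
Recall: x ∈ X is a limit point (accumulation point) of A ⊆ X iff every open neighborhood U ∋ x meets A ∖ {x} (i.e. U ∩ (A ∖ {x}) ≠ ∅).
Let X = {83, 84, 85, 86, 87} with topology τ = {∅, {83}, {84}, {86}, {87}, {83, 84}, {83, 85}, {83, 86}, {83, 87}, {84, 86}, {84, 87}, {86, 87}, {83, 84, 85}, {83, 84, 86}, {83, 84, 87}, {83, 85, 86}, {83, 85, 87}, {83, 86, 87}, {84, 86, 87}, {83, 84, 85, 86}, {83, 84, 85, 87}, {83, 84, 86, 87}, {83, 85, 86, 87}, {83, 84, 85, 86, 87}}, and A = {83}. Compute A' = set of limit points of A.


A' = {85}

For each x ∈ X, list the open sets U ∈ τ with x ∈ U, then check whether U ∩ (A ∖ {x}) ≠ ∅ for every such U.
  x = 83: open {83} ∋ x has {83} ∩ (A ∖ {83}) = ∅, so x is NOT a limit point.
  x = 84: open {84} ∋ x has {84} ∩ (A ∖ {84}) = ∅, so x is NOT a limit point.
  x = 85: opens ∋ x are {83, 85}, {83, 84, 85}, {83, 85, 86}, {83, 85, 87}, {83, 84, 85, 86}, {83, 84, 85, 87}, {83, 85, 86, 87}, {83, 84, 85, 86, 87}; each meets A ∖ {85}, so x IS a limit point.
  x = 86: open {86} ∋ x has {86} ∩ (A ∖ {86}) = ∅, so x is NOT a limit point.
  x = 87: open {87} ∋ x has {87} ∩ (A ∖ {87}) = ∅, so x is NOT a limit point.
Collecting: A' = {85}.


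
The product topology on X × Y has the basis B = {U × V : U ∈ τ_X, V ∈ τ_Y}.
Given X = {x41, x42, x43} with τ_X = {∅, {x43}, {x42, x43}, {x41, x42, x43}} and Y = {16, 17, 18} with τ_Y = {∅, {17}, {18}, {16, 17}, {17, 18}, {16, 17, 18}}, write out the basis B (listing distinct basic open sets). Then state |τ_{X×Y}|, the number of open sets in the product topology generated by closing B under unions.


Basis B = {∅ × ∅, {x43} × {17}, {x43} × {18}, {x42, x43} × {17}, {x42, x43} × {18}, {x43} × {16, 17}, {x43} × {17, 18}, {x41, x42, x43} × {17}, {x41, x42, x43} × {18}, {x43} × {16, 17, 18}, {x42, x43} × {16, 17}, {x42, x43} × {17, 18}, {x41, x42, x43} × {16, 17}, {x41, x42, x43} × {17, 18}, {x42, x43} × {16, 17, 18}, {x41, x42, x43} × {16, 17, 18}}; |τ_{X×Y}| = 40.

Enumerate products U × V with U ∈ τ_X, V ∈ τ_Y (deduplicated):
  ∅ × ∅ = {} (∅)
  {x43} × {17} = {(x43,17)}
  {x43} × {18} = {(x43,18)}
  {x42, x43} × {17} = {(x42,17), (x43,17)}
  {x42, x43} × {18} = {(x42,18), (x43,18)}
  {x43} × {16, 17} = {(x43,16), (x43,17)}
  {x43} × {17, 18} = {(x43,17), (x43,18)}
  {x41, x42, x43} × {17} = {(x41,17), (x42,17), (x43,17)}
  {x41, x42, x43} × {18} = {(x41,18), (x42,18), (x43,18)}
  {x43} × {16, 17, 18} = {(x43,16), (x43,17), (x43,18)}
  {x42, x43} × {16, 17} = {(x42,16), (x42,17), (x43,16), (x43,17)}
  {x42, x43} × {17, 18} = {(x42,17), (x42,18), (x43,17), (x43,18)}
  {x41, x42, x43} × {16, 17} = {(x41,16), (x41,17), (x42,16), (x42,17), (x43,16), (x43,17)}
  {x41, x42, x43} × {17, 18} = {(x41,17), (x41,18), (x42,17), (x42,18), (x43,17), (x43,18)}
  {x42, x43} × {16, 17, 18} = {(x42,16), (x42,17), (x42,18), (x43,16), (x43,17), (x43,18)}
  {x41, x42, x43} × {16, 17, 18} = {(x41,16), (x41,17), (x41,18), (x42,16), (x42,17), (x42,18), (x43,16), (x43,17), (x43,18)}
These 16 distinct sets form the basis B.
Close under arbitrary unions to get τ_{X×Y}; counting gives |τ_{X×Y}| = 40.


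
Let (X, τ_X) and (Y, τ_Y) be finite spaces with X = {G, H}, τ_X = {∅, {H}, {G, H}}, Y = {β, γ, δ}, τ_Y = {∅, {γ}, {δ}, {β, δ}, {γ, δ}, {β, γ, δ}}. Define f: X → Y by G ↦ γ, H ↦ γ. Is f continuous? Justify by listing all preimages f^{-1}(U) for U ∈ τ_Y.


f IS continuous.

Compute f^{-1}(U) for each U ∈ τ_Y:
  U = ∅: f^{-1}(U) = ∅ ∈ τ_X ✓.
  U = {γ}: f^{-1}(U) = {G, H} ∈ τ_X ✓.
  U = {δ}: f^{-1}(U) = ∅ ∈ τ_X ✓.
  U = {β, δ}: f^{-1}(U) = ∅ ∈ τ_X ✓.
  U = {γ, δ}: f^{-1}(U) = {G, H} ∈ τ_X ✓.
  U = {β, γ, δ}: f^{-1}(U) = {G, H} ∈ τ_X ✓.
Every preimage lies in τ_X, so f IS continuous.


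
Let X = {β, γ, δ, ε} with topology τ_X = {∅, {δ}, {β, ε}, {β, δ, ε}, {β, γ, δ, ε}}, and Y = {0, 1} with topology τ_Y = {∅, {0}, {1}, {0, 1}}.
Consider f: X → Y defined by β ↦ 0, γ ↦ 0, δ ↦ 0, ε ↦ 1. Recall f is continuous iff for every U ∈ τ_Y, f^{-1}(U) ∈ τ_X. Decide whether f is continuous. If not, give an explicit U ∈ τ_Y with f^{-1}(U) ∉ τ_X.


f is NOT continuous.

Compute f^{-1}(U) for each U ∈ τ_Y:
  U = ∅: f^{-1}(U) = ∅ ∈ τ_X ✓.
  U = {0}: f^{-1}(U) = {β, γ, δ} ∉ τ_X ✗.
  U = {1}: f^{-1}(U) = {ε} ∉ τ_X ✗.
  U = {0, 1}: f^{-1}(U) = {β, γ, δ, ε} ∈ τ_X ✓.
Found U = {0} with f^{-1}(U) = {β, γ, δ} not in τ_X. Therefore f is NOT continuous.


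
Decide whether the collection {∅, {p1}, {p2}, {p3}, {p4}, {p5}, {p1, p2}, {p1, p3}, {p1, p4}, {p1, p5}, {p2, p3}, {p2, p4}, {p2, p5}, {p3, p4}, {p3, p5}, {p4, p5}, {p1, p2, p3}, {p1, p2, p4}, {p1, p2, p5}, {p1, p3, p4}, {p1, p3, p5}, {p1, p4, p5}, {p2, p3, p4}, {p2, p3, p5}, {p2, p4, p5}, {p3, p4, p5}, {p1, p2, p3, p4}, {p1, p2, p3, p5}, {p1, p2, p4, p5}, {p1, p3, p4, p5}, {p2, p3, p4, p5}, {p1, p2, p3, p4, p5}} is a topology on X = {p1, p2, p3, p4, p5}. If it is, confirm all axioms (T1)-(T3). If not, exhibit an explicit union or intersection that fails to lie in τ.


τ IS a topology on X.

Axiom (T1): ∅ ∈ τ? Yes; X ∈ τ? Yes.
Axiom (T2/T3): check pairwise unions and intersections of members of τ.
All pairwise intersections and unions checked — each lies in τ. Therefore τ satisfies (T1), (T2), (T3): it IS a topology on X.


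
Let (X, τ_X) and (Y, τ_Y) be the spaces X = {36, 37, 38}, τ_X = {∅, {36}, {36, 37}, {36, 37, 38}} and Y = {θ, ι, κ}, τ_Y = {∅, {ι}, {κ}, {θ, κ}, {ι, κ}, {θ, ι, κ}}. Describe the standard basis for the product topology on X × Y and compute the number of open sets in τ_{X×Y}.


Basis B = {∅ × ∅, {36} × {ι}, {36} × {κ}, {36} × {θ, κ}, {36} × {ι, κ}, {36, 37} × {ι}, {36, 37} × {κ}, {36} × {θ, ι, κ}, {36, 37, 38} × {ι}, {36, 37, 38} × {κ}, {36, 37} × {θ, κ}, {36, 37} × {ι, κ}, {36, 37} × {θ, ι, κ}, {36, 37, 38} × {θ, κ}, {36, 37, 38} × {ι, κ}, {36, 37, 38} × {θ, ι, κ}}; |τ_{X×Y}| = 40.

Enumerate products U × V with U ∈ τ_X, V ∈ τ_Y (deduplicated):
  ∅ × ∅ = {} (∅)
  {36} × {ι} = {(36,ι)}
  {36} × {κ} = {(36,κ)}
  {36} × {θ, κ} = {(36,θ), (36,κ)}
  {36} × {ι, κ} = {(36,ι), (36,κ)}
  {36, 37} × {ι} = {(36,ι), (37,ι)}
  {36, 37} × {κ} = {(36,κ), (37,κ)}
  {36} × {θ, ι, κ} = {(36,θ), (36,ι), (36,κ)}
  {36, 37, 38} × {ι} = {(36,ι), (37,ι), (38,ι)}
  {36, 37, 38} × {κ} = {(36,κ), (37,κ), (38,κ)}
  {36, 37} × {θ, κ} = {(36,θ), (36,κ), (37,θ), (37,κ)}
  {36, 37} × {ι, κ} = {(36,ι), (36,κ), (37,ι), (37,κ)}
  {36, 37} × {θ, ι, κ} = {(36,θ), (36,ι), (36,κ), (37,θ), (37,ι), (37,κ)}
  {36, 37, 38} × {θ, κ} = {(36,θ), (36,κ), (37,θ), (37,κ), (38,θ), (38,κ)}
  {36, 37, 38} × {ι, κ} = {(36,ι), (36,κ), (37,ι), (37,κ), (38,ι), (38,κ)}
  {36, 37, 38} × {θ, ι, κ} = {(36,θ), (36,ι), (36,κ), (37,θ), (37,ι), (37,κ), (38,θ), (38,ι), (38,κ)}
These 16 distinct sets form the basis B.
Close under arbitrary unions to get τ_{X×Y}; counting gives |τ_{X×Y}| = 40.


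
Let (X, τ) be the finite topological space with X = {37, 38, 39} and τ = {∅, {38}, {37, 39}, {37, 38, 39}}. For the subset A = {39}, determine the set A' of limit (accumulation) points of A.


A' = {37}

For each x ∈ X, list the open sets U ∈ τ with x ∈ U, then check whether U ∩ (A ∖ {x}) ≠ ∅ for every such U.
  x = 37: opens ∋ x are {37, 39}, {37, 38, 39}; each meets A ∖ {37}, so x IS a limit point.
  x = 38: open {38} ∋ x has {38} ∩ (A ∖ {38}) = ∅, so x is NOT a limit point.
  x = 39: open {37, 39} ∋ x has {37, 39} ∩ (A ∖ {39}) = ∅, so x is NOT a limit point.
Collecting: A' = {37}.


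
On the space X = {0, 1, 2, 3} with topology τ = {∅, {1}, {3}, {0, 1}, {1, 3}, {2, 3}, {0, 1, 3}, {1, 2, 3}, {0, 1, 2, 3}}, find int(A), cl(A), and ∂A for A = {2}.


int(A) = ∅, cl(A) = {2}, ∂A = {2}.

Closed sets in (X, τ) are complements of opens:
  closed(X, τ) = {∅, {0}, {2}, {0, 1}, {0, 2}, {2, 3}, {0, 1, 2}, {0, 2, 3}, {0, 1, 2, 3}}.
int(A) = ⋃ {U ∈ τ : U ⊆ A}. Opens contained in A: ∅.
Taking the union of these: int(A) = ∅.
cl(A) = ⋂ {C closed : A ⊆ C}. Closed sets containing A: {2}, {0, 2}, {2, 3}, {0, 1, 2}, {0, 2, 3}, {0, 1, 2, 3}.
Intersecting these: cl(A) = {2}.
∂A = cl(A) ∖ int(A) = {2} ∖ ∅ = {2}.


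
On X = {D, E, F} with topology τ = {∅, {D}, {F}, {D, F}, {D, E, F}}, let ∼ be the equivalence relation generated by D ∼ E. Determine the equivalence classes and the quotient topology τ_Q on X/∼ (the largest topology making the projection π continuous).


X/∼ = {[D=E], [F]}; |τ_Q| = 3.

Equivalence classes: [D=E], [F].
Quotient map π: X → X/∼ sends D ↦ [D=E], E ↦ [D=E], F ↦ [F].
For each subset V ⊆ X/∼, compute π^{-1}(V) ⊆ X and check whether π^{-1}(V) ∈ τ. V is open in τ_Q iff π^{-1}(V) ∈ τ.
  V = {}: π^{-1}(V) = ∅ ∈ τ ✓.
  V = {[D=E]}: π^{-1}(V) = {D, E} ∉ τ ✗.
  V = {[F]}: π^{-1}(V) = {F} ∈ τ ✓.
  V = {[D=E], [F]}: π^{-1}(V) = {D, E, F} ∈ τ ✓.
Open sets in the quotient: τ_Q = {{}, {[F]}, {[D=E], [F]}} (3 elements).


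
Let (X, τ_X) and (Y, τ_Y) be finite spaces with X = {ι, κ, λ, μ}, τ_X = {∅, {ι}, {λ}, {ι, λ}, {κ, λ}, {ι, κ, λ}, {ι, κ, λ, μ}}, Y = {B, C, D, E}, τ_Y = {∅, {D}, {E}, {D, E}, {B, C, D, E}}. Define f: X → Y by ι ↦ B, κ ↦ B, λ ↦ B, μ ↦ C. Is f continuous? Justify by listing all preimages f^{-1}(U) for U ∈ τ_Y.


f IS continuous.

Compute f^{-1}(U) for each U ∈ τ_Y:
  U = ∅: f^{-1}(U) = ∅ ∈ τ_X ✓.
  U = {D}: f^{-1}(U) = ∅ ∈ τ_X ✓.
  U = {E}: f^{-1}(U) = ∅ ∈ τ_X ✓.
  U = {D, E}: f^{-1}(U) = ∅ ∈ τ_X ✓.
  U = {B, C, D, E}: f^{-1}(U) = {ι, κ, λ, μ} ∈ τ_X ✓.
Every preimage lies in τ_X, so f IS continuous.


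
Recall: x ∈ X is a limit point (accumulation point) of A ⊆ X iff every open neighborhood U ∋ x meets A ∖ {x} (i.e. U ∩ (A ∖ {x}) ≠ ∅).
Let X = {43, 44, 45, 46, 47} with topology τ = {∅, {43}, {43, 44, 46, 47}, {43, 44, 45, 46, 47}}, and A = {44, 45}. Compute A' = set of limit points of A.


A' = {45, 46, 47}

For each x ∈ X, list the open sets U ∈ τ with x ∈ U, then check whether U ∩ (A ∖ {x}) ≠ ∅ for every such U.
  x = 43: open {43} ∋ x has {43} ∩ (A ∖ {43}) = ∅, so x is NOT a limit point.
  x = 44: open {43, 44, 46, 47} ∋ x has {43, 44, 46, 47} ∩ (A ∖ {44}) = ∅, so x is NOT a limit point.
  x = 45: opens ∋ x are {43, 44, 45, 46, 47}; each meets A ∖ {45}, so x IS a limit point.
  x = 46: opens ∋ x are {43, 44, 46, 47}, {43, 44, 45, 46, 47}; each meets A ∖ {46}, so x IS a limit point.
  x = 47: opens ∋ x are {43, 44, 46, 47}, {43, 44, 45, 46, 47}; each meets A ∖ {47}, so x IS a limit point.
Collecting: A' = {45, 46, 47}.


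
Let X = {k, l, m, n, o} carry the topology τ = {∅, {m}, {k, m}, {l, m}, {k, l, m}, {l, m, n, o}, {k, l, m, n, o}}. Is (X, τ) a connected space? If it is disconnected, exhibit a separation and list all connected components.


(X, τ) is connected.

Find clopen sets (U ∈ τ with X ∖ U ∈ τ):
  U = ∅, X ∖ U = {k, l, m, n, o} — both open, so U is clopen.
  U = {k, l, m, n, o}, X ∖ U = ∅ — both open, so U is clopen.
Only trivial clopens (∅ and X) exist, so (X, τ) is connected.
Compute connected components by grouping points that agree on all clopens:
  component: {k, l, m, n, o}


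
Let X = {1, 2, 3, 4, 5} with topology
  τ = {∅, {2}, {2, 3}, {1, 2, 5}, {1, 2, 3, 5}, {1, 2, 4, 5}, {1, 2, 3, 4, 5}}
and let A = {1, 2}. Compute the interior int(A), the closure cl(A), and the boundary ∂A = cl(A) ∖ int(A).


int(A) = {2}, cl(A) = {1, 2, 3, 4, 5}, ∂A = {1, 3, 4, 5}.

Closed sets in (X, τ) are complements of opens:
  closed(X, τ) = {∅, {3}, {4}, {3, 4}, {1, 4, 5}, {1, 3, 4, 5}, {1, 2, 3, 4, 5}}.
int(A) = ⋃ {U ∈ τ : U ⊆ A}. Opens contained in A: ∅, {2}.
Taking the union of these: int(A) = {2}.
cl(A) = ⋂ {C closed : A ⊆ C}. Closed sets containing A: {1, 2, 3, 4, 5}.
Intersecting these: cl(A) = {1, 2, 3, 4, 5}.
∂A = cl(A) ∖ int(A) = {1, 2, 3, 4, 5} ∖ {2} = {1, 3, 4, 5}.


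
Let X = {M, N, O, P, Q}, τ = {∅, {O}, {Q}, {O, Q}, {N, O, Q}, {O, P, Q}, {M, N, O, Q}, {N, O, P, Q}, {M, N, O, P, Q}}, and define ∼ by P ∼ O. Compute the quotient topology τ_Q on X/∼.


X/∼ = {[M], [N], [O=P], [Q]}; |τ_Q| = 5.

Equivalence classes: [M], [N], [O=P], [Q].
Quotient map π: X → X/∼ sends M ↦ [M], N ↦ [N], O ↦ [O=P], P ↦ [O=P], Q ↦ [Q].
For each subset V ⊆ X/∼, compute π^{-1}(V) ⊆ X and check whether π^{-1}(V) ∈ τ. V is open in τ_Q iff π^{-1}(V) ∈ τ.
  V = {}: π^{-1}(V) = ∅ ∈ τ ✓.
  V = {[M]}: π^{-1}(V) = {M} ∉ τ ✗.
  V = {[N]}: π^{-1}(V) = {N} ∉ τ ✗.
  V = {[M], [N]}: π^{-1}(V) = {M, N} ∉ τ ✗.
  V = {[O=P]}: π^{-1}(V) = {O, P} ∉ τ ✗.
  V = {[M], [O=P]}: π^{-1}(V) = {M, O, P} ∉ τ ✗.
  V = {[N], [O=P]}: π^{-1}(V) = {N, O, P} ∉ τ ✗.
  V = {[M], [N], [O=P]}: π^{-1}(V) = {M, N, O, P} ∉ τ ✗.
  V = {[Q]}: π^{-1}(V) = {Q} ∈ τ ✓.
  V = {[M], [Q]}: π^{-1}(V) = {M, Q} ∉ τ ✗.
  V = {[N], [Q]}: π^{-1}(V) = {N, Q} ∉ τ ✗.
  V = {[M], [N], [Q]}: π^{-1}(V) = {M, N, Q} ∉ τ ✗.
  V = {[O=P], [Q]}: π^{-1}(V) = {O, P, Q} ∈ τ ✓.
  V = {[M], [O=P], [Q]}: π^{-1}(V) = {M, O, P, Q} ∉ τ ✗.
  V = {[N], [O=P], [Q]}: π^{-1}(V) = {N, O, P, Q} ∈ τ ✓.
  V = {[M], [N], [O=P], [Q]}: π^{-1}(V) = {M, N, O, P, Q} ∈ τ ✓.
Open sets in the quotient: τ_Q = {{}, {[Q]}, {[O=P], [Q]}, {[N], [O=P], [Q]}, {[M], [N], [O=P], [Q]}} (5 elements).


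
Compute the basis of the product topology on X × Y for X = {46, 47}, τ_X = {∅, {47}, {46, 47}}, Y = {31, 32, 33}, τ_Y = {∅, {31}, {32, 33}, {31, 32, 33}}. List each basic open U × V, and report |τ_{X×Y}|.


Basis B = {∅ × ∅, {47} × {31}, {46, 47} × {31}, {47} × {32, 33}, {47} × {31, 32, 33}, {46, 47} × {32, 33}, {46, 47} × {31, 32, 33}}; |τ_{X×Y}| = 9.

Enumerate products U × V with U ∈ τ_X, V ∈ τ_Y (deduplicated):
  ∅ × ∅ = {} (∅)
  {47} × {31} = {(47,31)}
  {46, 47} × {31} = {(46,31), (47,31)}
  {47} × {32, 33} = {(47,32), (47,33)}
  {47} × {31, 32, 33} = {(47,31), (47,32), (47,33)}
  {46, 47} × {32, 33} = {(46,32), (46,33), (47,32), (47,33)}
  {46, 47} × {31, 32, 33} = {(46,31), (46,32), (46,33), (47,31), (47,32), (47,33)}
These 7 distinct sets form the basis B.
Close under arbitrary unions to get τ_{X×Y}; counting gives |τ_{X×Y}| = 9.


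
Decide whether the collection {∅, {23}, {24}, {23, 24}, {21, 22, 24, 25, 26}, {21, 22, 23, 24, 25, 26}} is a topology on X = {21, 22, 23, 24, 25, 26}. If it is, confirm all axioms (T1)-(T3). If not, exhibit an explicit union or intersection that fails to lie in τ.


τ IS a topology on X.

Axiom (T1): ∅ ∈ τ? Yes; X ∈ τ? Yes.
Axiom (T2/T3): check pairwise unions and intersections of members of τ.
All pairwise intersections and unions checked — each lies in τ. Therefore τ satisfies (T1), (T2), (T3): it IS a topology on X.


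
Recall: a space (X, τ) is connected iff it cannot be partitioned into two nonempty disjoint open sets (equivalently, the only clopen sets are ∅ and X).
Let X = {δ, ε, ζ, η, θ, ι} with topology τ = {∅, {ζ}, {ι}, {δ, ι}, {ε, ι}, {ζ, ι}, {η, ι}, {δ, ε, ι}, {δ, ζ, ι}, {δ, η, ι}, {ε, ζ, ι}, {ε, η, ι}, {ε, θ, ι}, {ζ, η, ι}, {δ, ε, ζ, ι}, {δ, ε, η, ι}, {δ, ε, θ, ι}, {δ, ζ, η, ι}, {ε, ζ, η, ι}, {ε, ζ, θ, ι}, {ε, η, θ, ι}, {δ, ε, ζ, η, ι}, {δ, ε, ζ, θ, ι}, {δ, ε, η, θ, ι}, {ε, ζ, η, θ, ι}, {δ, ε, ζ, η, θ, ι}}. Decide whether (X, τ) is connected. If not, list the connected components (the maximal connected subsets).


(X, τ) is disconnected; components = [{ζ}, {δ, ε, η, θ, ι}].

Find clopen sets (U ∈ τ with X ∖ U ∈ τ):
  U = ∅, X ∖ U = {δ, ε, ζ, η, θ, ι} — both open, so U is clopen.
  U = {ζ}, X ∖ U = {δ, ε, η, θ, ι} — both open, so U is clopen.
  U = {δ, ε, η, θ, ι}, X ∖ U = {ζ} — both open, so U is clopen.
  U = {δ, ε, ζ, η, θ, ι}, X ∖ U = ∅ — both open, so U is clopen.
Nontrivial clopen(s) exist: e.g. {δ, ε, η, θ, ι}. So (X, τ) is disconnected.
Compute connected components by grouping points that agree on all clopens:
  component: {ζ}
  component: {δ, ε, η, θ, ι}


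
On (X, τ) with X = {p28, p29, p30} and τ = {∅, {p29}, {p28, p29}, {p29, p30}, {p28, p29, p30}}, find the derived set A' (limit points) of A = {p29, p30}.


A' = {p28, p30}

For each x ∈ X, list the open sets U ∈ τ with x ∈ U, then check whether U ∩ (A ∖ {x}) ≠ ∅ for every such U.
  x = p28: opens ∋ x are {p28, p29}, {p28, p29, p30}; each meets A ∖ {p28}, so x IS a limit point.
  x = p29: open {p29} ∋ x has {p29} ∩ (A ∖ {p29}) = ∅, so x is NOT a limit point.
  x = p30: opens ∋ x are {p29, p30}, {p28, p29, p30}; each meets A ∖ {p30}, so x IS a limit point.
Collecting: A' = {p28, p30}.


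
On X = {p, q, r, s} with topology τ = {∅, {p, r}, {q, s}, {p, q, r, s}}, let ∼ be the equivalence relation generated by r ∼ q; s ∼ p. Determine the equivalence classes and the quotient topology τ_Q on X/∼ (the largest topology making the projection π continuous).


X/∼ = {[p=s], [q=r]}; |τ_Q| = 2.

Equivalence classes: [p=s], [q=r].
Quotient map π: X → X/∼ sends p ↦ [p=s], q ↦ [q=r], r ↦ [q=r], s ↦ [p=s].
For each subset V ⊆ X/∼, compute π^{-1}(V) ⊆ X and check whether π^{-1}(V) ∈ τ. V is open in τ_Q iff π^{-1}(V) ∈ τ.
  V = {}: π^{-1}(V) = ∅ ∈ τ ✓.
  V = {[p=s]}: π^{-1}(V) = {p, s} ∉ τ ✗.
  V = {[q=r]}: π^{-1}(V) = {q, r} ∉ τ ✗.
  V = {[p=s], [q=r]}: π^{-1}(V) = {p, q, r, s} ∈ τ ✓.
Open sets in the quotient: τ_Q = {{}, {[p=s], [q=r]}} (2 elements).


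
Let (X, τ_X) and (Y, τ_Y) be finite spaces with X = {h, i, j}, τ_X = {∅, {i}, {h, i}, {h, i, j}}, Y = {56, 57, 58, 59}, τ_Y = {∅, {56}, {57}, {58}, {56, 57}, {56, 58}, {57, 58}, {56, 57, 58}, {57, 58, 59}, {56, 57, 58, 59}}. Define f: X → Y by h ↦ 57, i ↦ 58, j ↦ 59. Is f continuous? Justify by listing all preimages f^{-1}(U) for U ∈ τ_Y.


f is NOT continuous.

Compute f^{-1}(U) for each U ∈ τ_Y:
  U = ∅: f^{-1}(U) = ∅ ∈ τ_X ✓.
  U = {56}: f^{-1}(U) = ∅ ∈ τ_X ✓.
  U = {57}: f^{-1}(U) = {h} ∉ τ_X ✗.
  U = {58}: f^{-1}(U) = {i} ∈ τ_X ✓.
  U = {56, 57}: f^{-1}(U) = {h} ∉ τ_X ✗.
  U = {56, 58}: f^{-1}(U) = {i} ∈ τ_X ✓.
  U = {57, 58}: f^{-1}(U) = {h, i} ∈ τ_X ✓.
  U = {56, 57, 58}: f^{-1}(U) = {h, i} ∈ τ_X ✓.
  U = {57, 58, 59}: f^{-1}(U) = {h, i, j} ∈ τ_X ✓.
  U = {56, 57, 58, 59}: f^{-1}(U) = {h, i, j} ∈ τ_X ✓.
Found U = {57} with f^{-1}(U) = {h} not in τ_X. Therefore f is NOT continuous.


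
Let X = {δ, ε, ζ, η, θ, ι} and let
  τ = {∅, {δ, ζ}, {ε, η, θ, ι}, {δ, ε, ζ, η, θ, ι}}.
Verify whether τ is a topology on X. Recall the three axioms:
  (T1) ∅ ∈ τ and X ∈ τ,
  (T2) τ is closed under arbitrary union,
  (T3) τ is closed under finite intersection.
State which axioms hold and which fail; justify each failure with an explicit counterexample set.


τ IS a topology on X.

Axiom (T1): ∅ ∈ τ? Yes; X ∈ τ? Yes.
Axiom (T2/T3): check pairwise unions and intersections of members of τ.
All pairwise intersections and unions checked — each lies in τ. Therefore τ satisfies (T1), (T2), (T3): it IS a topology on X.


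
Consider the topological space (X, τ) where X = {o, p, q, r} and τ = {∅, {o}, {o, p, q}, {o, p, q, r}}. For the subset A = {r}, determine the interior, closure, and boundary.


int(A) = ∅, cl(A) = {r}, ∂A = {r}.

Closed sets in (X, τ) are complements of opens:
  closed(X, τ) = {∅, {r}, {p, q, r}, {o, p, q, r}}.
int(A) = ⋃ {U ∈ τ : U ⊆ A}. Opens contained in A: ∅.
Taking the union of these: int(A) = ∅.
cl(A) = ⋂ {C closed : A ⊆ C}. Closed sets containing A: {r}, {p, q, r}, {o, p, q, r}.
Intersecting these: cl(A) = {r}.
∂A = cl(A) ∖ int(A) = {r} ∖ ∅ = {r}.


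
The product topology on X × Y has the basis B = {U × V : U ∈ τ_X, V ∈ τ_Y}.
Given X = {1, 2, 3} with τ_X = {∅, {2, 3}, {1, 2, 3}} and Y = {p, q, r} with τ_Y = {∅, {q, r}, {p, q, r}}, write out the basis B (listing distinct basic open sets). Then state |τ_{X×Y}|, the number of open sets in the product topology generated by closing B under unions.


Basis B = {∅ × ∅, {2, 3} × {q, r}, {1, 2, 3} × {q, r}, {2, 3} × {p, q, r}, {1, 2, 3} × {p, q, r}}; |τ_{X×Y}| = 6.

Enumerate products U × V with U ∈ τ_X, V ∈ τ_Y (deduplicated):
  ∅ × ∅ = {} (∅)
  {2, 3} × {q, r} = {(2,q), (2,r), (3,q), (3,r)}
  {1, 2, 3} × {q, r} = {(1,q), (1,r), (2,q), (2,r), (3,q), (3,r)}
  {2, 3} × {p, q, r} = {(2,p), (2,q), (2,r), (3,p), (3,q), (3,r)}
  {1, 2, 3} × {p, q, r} = {(1,p), (1,q), (1,r), (2,p), (2,q), (2,r), (3,p), (3,q), (3,r)}
These 5 distinct sets form the basis B.
Close under arbitrary unions to get τ_{X×Y}; counting gives |τ_{X×Y}| = 6.


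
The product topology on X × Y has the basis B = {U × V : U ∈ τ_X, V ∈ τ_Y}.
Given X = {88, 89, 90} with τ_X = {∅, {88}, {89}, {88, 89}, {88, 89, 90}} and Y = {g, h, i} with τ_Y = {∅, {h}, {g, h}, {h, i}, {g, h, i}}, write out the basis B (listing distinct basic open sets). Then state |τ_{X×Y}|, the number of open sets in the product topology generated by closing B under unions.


Basis B = {∅ × ∅, {88} × {h}, {89} × {h}, {88} × {g, h}, {88} × {h, i}, {88, 89} × {h}, {89} × {g, h}, {89} × {h, i}, {88} × {g, h, i}, {88, 89, 90} × {h}, {89} × {g, h, i}, {88, 89} × {g, h}, {88, 89} × {h, i}, {88, 89} × {g, h, i}, {88, 89, 90} × {g, h}, {88, 89, 90} × {h, i}, {88, 89, 90} × {g, h, i}}; |τ_{X×Y}| = 50.

Enumerate products U × V with U ∈ τ_X, V ∈ τ_Y (deduplicated):
  ∅ × ∅ = {} (∅)
  {88} × {h} = {(88,h)}
  {89} × {h} = {(89,h)}
  {88} × {g, h} = {(88,g), (88,h)}
  {88} × {h, i} = {(88,h), (88,i)}
  {88, 89} × {h} = {(88,h), (89,h)}
  {89} × {g, h} = {(89,g), (89,h)}
  {89} × {h, i} = {(89,h), (89,i)}
  {88} × {g, h, i} = {(88,g), (88,h), (88,i)}
  {88, 89, 90} × {h} = {(88,h), (89,h), (90,h)}
  {89} × {g, h, i} = {(89,g), (89,h), (89,i)}
  {88, 89} × {g, h} = {(88,g), (88,h), (89,g), (89,h)}
  {88, 89} × {h, i} = {(88,h), (88,i), (89,h), (89,i)}
  {88, 89} × {g, h, i} = {(88,g), (88,h), (88,i), (89,g), (89,h), (89,i)}
  {88, 89, 90} × {g, h} = {(88,g), (88,h), (89,g), (89,h), (90,g), (90,h)}
  {88, 89, 90} × {h, i} = {(88,h), (88,i), (89,h), (89,i), (90,h), (90,i)}
  {88, 89, 90} × {g, h, i} = {(88,g), (88,h), (88,i), (89,g), (89,h), (89,i), (90,g), (90,h), (90,i)}
These 17 distinct sets form the basis B.
Close under arbitrary unions to get τ_{X×Y}; counting gives |τ_{X×Y}| = 50.


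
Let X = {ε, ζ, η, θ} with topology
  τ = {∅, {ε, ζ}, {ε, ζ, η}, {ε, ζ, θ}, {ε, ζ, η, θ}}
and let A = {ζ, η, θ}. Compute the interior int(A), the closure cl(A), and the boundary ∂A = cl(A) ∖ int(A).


int(A) = ∅, cl(A) = {ε, ζ, η, θ}, ∂A = {ε, ζ, η, θ}.

Closed sets in (X, τ) are complements of opens:
  closed(X, τ) = {∅, {η}, {θ}, {η, θ}, {ε, ζ, η, θ}}.
int(A) = ⋃ {U ∈ τ : U ⊆ A}. Opens contained in A: ∅.
Taking the union of these: int(A) = ∅.
cl(A) = ⋂ {C closed : A ⊆ C}. Closed sets containing A: {ε, ζ, η, θ}.
Intersecting these: cl(A) = {ε, ζ, η, θ}.
∂A = cl(A) ∖ int(A) = {ε, ζ, η, θ} ∖ ∅ = {ε, ζ, η, θ}.


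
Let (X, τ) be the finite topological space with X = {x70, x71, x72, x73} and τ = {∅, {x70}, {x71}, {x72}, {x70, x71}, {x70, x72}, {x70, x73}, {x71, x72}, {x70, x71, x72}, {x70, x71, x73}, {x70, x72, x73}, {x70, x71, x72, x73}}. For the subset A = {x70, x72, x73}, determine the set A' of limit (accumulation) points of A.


A' = {x73}

For each x ∈ X, list the open sets U ∈ τ with x ∈ U, then check whether U ∩ (A ∖ {x}) ≠ ∅ for every such U.
  x = x70: open {x70} ∋ x has {x70} ∩ (A ∖ {x70}) = ∅, so x is NOT a limit point.
  x = x71: open {x71} ∋ x has {x71} ∩ (A ∖ {x71}) = ∅, so x is NOT a limit point.
  x = x72: open {x72} ∋ x has {x72} ∩ (A ∖ {x72}) = ∅, so x is NOT a limit point.
  x = x73: opens ∋ x are {x70, x73}, {x70, x71, x73}, {x70, x72, x73}, {x70, x71, x72, x73}; each meets A ∖ {x73}, so x IS a limit point.
Collecting: A' = {x73}.


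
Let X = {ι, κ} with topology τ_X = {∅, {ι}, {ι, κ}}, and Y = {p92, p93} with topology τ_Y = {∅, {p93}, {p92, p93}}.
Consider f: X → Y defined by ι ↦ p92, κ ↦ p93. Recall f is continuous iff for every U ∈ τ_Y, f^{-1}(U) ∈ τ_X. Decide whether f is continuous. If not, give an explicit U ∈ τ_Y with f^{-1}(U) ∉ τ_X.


f is NOT continuous.

Compute f^{-1}(U) for each U ∈ τ_Y:
  U = ∅: f^{-1}(U) = ∅ ∈ τ_X ✓.
  U = {p93}: f^{-1}(U) = {κ} ∉ τ_X ✗.
  U = {p92, p93}: f^{-1}(U) = {ι, κ} ∈ τ_X ✓.
Found U = {p93} with f^{-1}(U) = {κ} not in τ_X. Therefore f is NOT continuous.


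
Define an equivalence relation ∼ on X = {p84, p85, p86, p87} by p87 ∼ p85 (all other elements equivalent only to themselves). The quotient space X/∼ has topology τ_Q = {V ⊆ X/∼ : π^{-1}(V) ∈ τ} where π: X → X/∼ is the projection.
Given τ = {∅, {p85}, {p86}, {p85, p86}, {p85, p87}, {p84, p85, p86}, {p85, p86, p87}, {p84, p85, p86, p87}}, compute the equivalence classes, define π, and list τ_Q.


X/∼ = {[p84], [p85=p87], [p86]}; |τ_Q| = 5.

Equivalence classes: [p84], [p85=p87], [p86].
Quotient map π: X → X/∼ sends p84 ↦ [p84], p85 ↦ [p85=p87], p86 ↦ [p86], p87 ↦ [p85=p87].
For each subset V ⊆ X/∼, compute π^{-1}(V) ⊆ X and check whether π^{-1}(V) ∈ τ. V is open in τ_Q iff π^{-1}(V) ∈ τ.
  V = {}: π^{-1}(V) = ∅ ∈ τ ✓.
  V = {[p84]}: π^{-1}(V) = {p84} ∉ τ ✗.
  V = {[p85=p87]}: π^{-1}(V) = {p85, p87} ∈ τ ✓.
  V = {[p84], [p85=p87]}: π^{-1}(V) = {p84, p85, p87} ∉ τ ✗.
  V = {[p86]}: π^{-1}(V) = {p86} ∈ τ ✓.
  V = {[p84], [p86]}: π^{-1}(V) = {p84, p86} ∉ τ ✗.
  V = {[p85=p87], [p86]}: π^{-1}(V) = {p85, p86, p87} ∈ τ ✓.
  V = {[p84], [p85=p87], [p86]}: π^{-1}(V) = {p84, p85, p86, p87} ∈ τ ✓.
Open sets in the quotient: τ_Q = {{}, {[p85=p87]}, {[p86]}, {[p85=p87], [p86]}, {[p84], [p85=p87], [p86]}} (5 elements).


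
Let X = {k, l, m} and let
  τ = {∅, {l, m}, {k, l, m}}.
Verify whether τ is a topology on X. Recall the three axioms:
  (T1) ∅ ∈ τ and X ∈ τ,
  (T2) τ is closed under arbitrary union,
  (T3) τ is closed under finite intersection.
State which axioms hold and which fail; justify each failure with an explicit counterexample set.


τ IS a topology on X.

Axiom (T1): ∅ ∈ τ? Yes; X ∈ τ? Yes.
Axiom (T2/T3): check pairwise unions and intersections of members of τ.
All pairwise intersections and unions checked — each lies in τ. Therefore τ satisfies (T1), (T2), (T3): it IS a topology on X.


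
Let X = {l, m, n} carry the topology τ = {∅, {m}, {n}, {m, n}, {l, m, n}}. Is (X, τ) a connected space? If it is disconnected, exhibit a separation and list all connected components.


(X, τ) is connected.

Find clopen sets (U ∈ τ with X ∖ U ∈ τ):
  U = ∅, X ∖ U = {l, m, n} — both open, so U is clopen.
  U = {l, m, n}, X ∖ U = ∅ — both open, so U is clopen.
Only trivial clopens (∅ and X) exist, so (X, τ) is connected.
Compute connected components by grouping points that agree on all clopens:
  component: {l, m, n}


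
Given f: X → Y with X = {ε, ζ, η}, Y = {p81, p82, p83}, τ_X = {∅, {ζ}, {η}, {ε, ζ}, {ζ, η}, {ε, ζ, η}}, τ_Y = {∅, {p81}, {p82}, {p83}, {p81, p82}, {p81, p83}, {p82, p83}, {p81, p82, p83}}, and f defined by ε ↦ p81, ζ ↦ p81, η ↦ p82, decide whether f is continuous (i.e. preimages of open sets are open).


f IS continuous.

Compute f^{-1}(U) for each U ∈ τ_Y:
  U = ∅: f^{-1}(U) = ∅ ∈ τ_X ✓.
  U = {p81}: f^{-1}(U) = {ε, ζ} ∈ τ_X ✓.
  U = {p82}: f^{-1}(U) = {η} ∈ τ_X ✓.
  U = {p83}: f^{-1}(U) = ∅ ∈ τ_X ✓.
  U = {p81, p82}: f^{-1}(U) = {ε, ζ, η} ∈ τ_X ✓.
  U = {p81, p83}: f^{-1}(U) = {ε, ζ} ∈ τ_X ✓.
  U = {p82, p83}: f^{-1}(U) = {η} ∈ τ_X ✓.
  U = {p81, p82, p83}: f^{-1}(U) = {ε, ζ, η} ∈ τ_X ✓.
Every preimage lies in τ_X, so f IS continuous.


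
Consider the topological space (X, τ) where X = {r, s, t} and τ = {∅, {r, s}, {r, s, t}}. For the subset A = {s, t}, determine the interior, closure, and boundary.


int(A) = ∅, cl(A) = {r, s, t}, ∂A = {r, s, t}.

Closed sets in (X, τ) are complements of opens:
  closed(X, τ) = {∅, {t}, {r, s, t}}.
int(A) = ⋃ {U ∈ τ : U ⊆ A}. Opens contained in A: ∅.
Taking the union of these: int(A) = ∅.
cl(A) = ⋂ {C closed : A ⊆ C}. Closed sets containing A: {r, s, t}.
Intersecting these: cl(A) = {r, s, t}.
∂A = cl(A) ∖ int(A) = {r, s, t} ∖ ∅ = {r, s, t}.


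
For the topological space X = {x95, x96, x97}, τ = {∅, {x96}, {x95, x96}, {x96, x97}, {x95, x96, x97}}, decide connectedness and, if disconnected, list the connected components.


(X, τ) is connected.

Find clopen sets (U ∈ τ with X ∖ U ∈ τ):
  U = ∅, X ∖ U = {x95, x96, x97} — both open, so U is clopen.
  U = {x95, x96, x97}, X ∖ U = ∅ — both open, so U is clopen.
Only trivial clopens (∅ and X) exist, so (X, τ) is connected.
Compute connected components by grouping points that agree on all clopens:
  component: {x95, x96, x97}


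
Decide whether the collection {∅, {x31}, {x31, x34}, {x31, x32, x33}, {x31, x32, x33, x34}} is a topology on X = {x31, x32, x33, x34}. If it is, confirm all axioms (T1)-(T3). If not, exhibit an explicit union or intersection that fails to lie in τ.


τ IS a topology on X.

Axiom (T1): ∅ ∈ τ? Yes; X ∈ τ? Yes.
Axiom (T2/T3): check pairwise unions and intersections of members of τ.
All pairwise intersections and unions checked — each lies in τ. Therefore τ satisfies (T1), (T2), (T3): it IS a topology on X.
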